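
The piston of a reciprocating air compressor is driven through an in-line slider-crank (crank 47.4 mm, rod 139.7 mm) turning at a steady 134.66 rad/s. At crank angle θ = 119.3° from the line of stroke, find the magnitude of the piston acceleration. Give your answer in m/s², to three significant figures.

ω = 134.7 rad/s
x(θ) = r cosθ + √(L² − r² sin²θ); with ω constant, a = ω²·d²x/dθ².
d²x/dθ² = −r cosθ − r²(cos2θ)/√u − r⁴ sin²2θ/(4u^{3/2}),  u = L² − r² sin²θ = 0.0178074 m².
Substituting r = 0.0474 m, L = 0.1397 m, θ = 119.3°: d²x/dθ² = +0.031582 m.
a = ω²·d²x/dθ² = (134.7)²·(+0.031582) = +572.68 m/s²;  |a| = 572.68 m/s².

573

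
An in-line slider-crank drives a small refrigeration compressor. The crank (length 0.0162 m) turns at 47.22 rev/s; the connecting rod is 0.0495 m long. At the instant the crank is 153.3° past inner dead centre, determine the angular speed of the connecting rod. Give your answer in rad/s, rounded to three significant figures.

ω = 296.7 rad/s (converted from 47.22 rev/s).
The rod makes angle φ with the slider axis where L sinφ = r sinθ; differentiating, L cosφ·φ̇ = r ω cosθ.
L cosφ = √(L² − r² sin²θ) = 0.048962 m.
|ω_rod| = r ω |cosθ| / √(L² − r² sin²θ) = 0.0162·296.7·0.89337/0.048962 = 87.699 rad/s.

87.7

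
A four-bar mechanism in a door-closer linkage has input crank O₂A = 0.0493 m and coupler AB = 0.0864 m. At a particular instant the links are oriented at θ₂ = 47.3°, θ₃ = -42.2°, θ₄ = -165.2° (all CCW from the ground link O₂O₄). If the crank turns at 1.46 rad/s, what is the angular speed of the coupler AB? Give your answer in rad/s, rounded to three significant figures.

ω₂ = 1.46 rad/s
Differentiating the loop-closure r₂e^{iθ₂}+r₃e^{iθ₃}=r₁+r₄e^{iθ₄} gives r₂ω₂e^{iθ₂}+r₃ω₃e^{iθ₃}=r₄ω₄e^{iθ₄}.
Eliminating the other unknown: ω₃ = r₂ω₂ sin(θ₄−θ₂) / [r₃ sin(θ₃−θ₄)].
Numerator sine = +0.53730; denominator sine = +0.83867.
Result = 0.0493·1.46·(+0.53730) / (0.0864·(+0.83867)) = +0.53372 rad/s; magnitude 0.53372 rad/s.

0.534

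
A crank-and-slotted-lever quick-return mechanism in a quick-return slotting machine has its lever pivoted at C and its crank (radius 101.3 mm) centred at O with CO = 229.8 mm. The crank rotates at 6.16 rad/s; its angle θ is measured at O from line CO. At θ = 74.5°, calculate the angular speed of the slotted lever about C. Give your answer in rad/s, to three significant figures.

1.34

ω = 6.16 rad/s
Crank pin A relative to C: A = (d + r cosθ, r sinθ); lever angle φ = atan2(r sinθ, d + r cosθ).
Differentiating tanφ: φ̇ = rω(d cosθ + r)/(d² + r² + 2dr cosθ).
d² + r² + 2dr cosθ = |CA|² = 0.0755117 m²;  d cosθ + r = +0.16271 m.
|ω_lever| = |0.1013·6.16·+0.16271| / 0.0755117 = 1.3446 rad/s.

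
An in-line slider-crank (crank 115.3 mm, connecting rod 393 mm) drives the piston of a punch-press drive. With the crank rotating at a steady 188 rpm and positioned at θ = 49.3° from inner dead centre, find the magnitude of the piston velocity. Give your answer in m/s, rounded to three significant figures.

2.06

ω = 2π·188/60 = 19.69 rad/s
For an in-line slider-crank, x = r cosθ + √(L² − r² sin²θ), so v = −rω sinθ·[1 + r cosθ/√(L² − r² sin²θ)].
With r = 0.1153 m, L = 0.393 m, θ = 49.3°: √(L² − r² sin²θ) = 0.38316 m.
v = −0.1153·19.69·0.75813·[1 + 0.1153·0.65210/0.38316] = -2.0586 m/s.
|v| = 2.0586 m/s.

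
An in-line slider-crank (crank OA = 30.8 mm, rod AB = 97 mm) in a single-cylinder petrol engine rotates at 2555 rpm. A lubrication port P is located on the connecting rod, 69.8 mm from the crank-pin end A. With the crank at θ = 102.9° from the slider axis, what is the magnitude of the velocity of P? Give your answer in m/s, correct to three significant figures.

ω = 267.6 rad/s.  Crank-pin speed |V_A| = rω = 8.2408 m/s, perpendicular to OA.
Rod angle: sinφ = −(r/L) sinθ ⇒ φ = -18.030°; ω_rod = −rω cosθ/√(L²−r²sin²θ) = +19.946 rad/s.
V_P = V_A + ω_rod × AP, with AP = 0.0698 m along the rod.
Components: V_Px = −rω sinθ − a·ω_rod·sinφ = -7.6019 m/s;  V_Py = rω cosθ + a·ω_rod·cosφ = -0.51589 m/s.
|V_P| = √(V_Px² + V_Py²) = 7.6194 m/s.

7.62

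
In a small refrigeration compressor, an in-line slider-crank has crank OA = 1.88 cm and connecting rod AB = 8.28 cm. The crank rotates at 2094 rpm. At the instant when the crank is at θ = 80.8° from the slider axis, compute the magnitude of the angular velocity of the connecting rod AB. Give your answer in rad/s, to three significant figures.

8.17

ω = 219.3 rad/s (converted from 2094 rpm).
The rod makes angle φ with the slider axis where L sinφ = r sinθ; differentiating, L cosφ·φ̇ = r ω cosθ.
L cosφ = √(L² − r² sin²θ) = 0.080693 m.
|ω_rod| = r ω |cosθ| / √(L² − r² sin²θ) = 0.0188·219.3·0.15988/0.080693 = 8.1681 rad/s.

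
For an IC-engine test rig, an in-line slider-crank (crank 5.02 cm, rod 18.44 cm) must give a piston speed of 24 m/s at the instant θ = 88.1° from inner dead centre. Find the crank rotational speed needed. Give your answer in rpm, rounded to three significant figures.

4530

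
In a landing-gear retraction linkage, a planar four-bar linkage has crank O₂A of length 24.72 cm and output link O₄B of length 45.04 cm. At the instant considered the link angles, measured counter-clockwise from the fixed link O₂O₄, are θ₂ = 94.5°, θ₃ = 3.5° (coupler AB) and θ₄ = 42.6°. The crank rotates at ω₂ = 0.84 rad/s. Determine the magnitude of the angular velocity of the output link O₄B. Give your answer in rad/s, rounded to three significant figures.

ω₂ = 0.84 rad/s
Differentiating the loop-closure r₂e^{iθ₂}+r₃e^{iθ₃}=r₁+r₄e^{iθ₄} gives r₂ω₂e^{iθ₂}+r₃ω₃e^{iθ₃}=r₄ω₄e^{iθ₄}.
Eliminating the other unknown: ω₄ = r₂ω₂ sin(θ₂−θ₃) / [r₄ sin(θ₄−θ₃)].
Numerator sine = +0.99985; denominator sine = +0.63068.
Result = 0.2472·0.84·(+0.99985) / (0.4504·(+0.63068)) = +0.7309 rad/s; magnitude 0.7309 rad/s.

0.731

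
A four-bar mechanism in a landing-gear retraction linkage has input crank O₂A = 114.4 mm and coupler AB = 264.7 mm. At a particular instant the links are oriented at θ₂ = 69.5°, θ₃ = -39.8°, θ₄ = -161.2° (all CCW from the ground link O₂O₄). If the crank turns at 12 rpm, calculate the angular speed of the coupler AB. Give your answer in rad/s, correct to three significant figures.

0.492

ω₂ = 1.257 rad/s (from 12 rpm).
Differentiating the loop-closure r₂e^{iθ₂}+r₃e^{iθ₃}=r₁+r₄e^{iθ₄} gives r₂ω₂e^{iθ₂}+r₃ω₃e^{iθ₃}=r₄ω₄e^{iθ₄}.
Eliminating the other unknown: ω₃ = r₂ω₂ sin(θ₄−θ₂) / [r₃ sin(θ₃−θ₄)].
Numerator sine = +0.77384; denominator sine = +0.85355.
Result = 0.1144·1.257·(+0.77384) / (0.2647·(+0.85355)) = +0.49238 rad/s; magnitude 0.49238 rad/s.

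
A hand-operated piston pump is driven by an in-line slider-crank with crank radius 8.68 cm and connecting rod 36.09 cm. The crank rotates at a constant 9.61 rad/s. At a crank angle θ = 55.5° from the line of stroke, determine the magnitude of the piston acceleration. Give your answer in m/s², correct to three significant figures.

3.86

ω = 9.61 rad/s
x(θ) = r cosθ + √(L² − r² sin²θ); with ω constant, a = ω²·d²x/dθ².
d²x/dθ² = −r cosθ − r²(cos2θ)/√u − r⁴ sin²2θ/(4u^{3/2}),  u = L² − r² sin²θ = 0.125132 m².
Substituting r = 0.0868 m, L = 0.3609 m, θ = 55.5°: d²x/dθ² = -0.041811 m.
a = ω²·d²x/dθ² = (9.61)²·(-0.041811) = -3.8613 m/s²;  |a| = 3.8613 m/s².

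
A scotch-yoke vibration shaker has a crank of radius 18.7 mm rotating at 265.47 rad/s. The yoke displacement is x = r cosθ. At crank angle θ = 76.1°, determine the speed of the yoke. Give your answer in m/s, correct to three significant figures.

4.82

ω = 265.5 rad/s
x = r cosθ ⇒ ẋ = −rω sinθ.
|v| = rω|sinθ| = 0.0187·265.5·|sin 76.1°| = 4.8189 m/s.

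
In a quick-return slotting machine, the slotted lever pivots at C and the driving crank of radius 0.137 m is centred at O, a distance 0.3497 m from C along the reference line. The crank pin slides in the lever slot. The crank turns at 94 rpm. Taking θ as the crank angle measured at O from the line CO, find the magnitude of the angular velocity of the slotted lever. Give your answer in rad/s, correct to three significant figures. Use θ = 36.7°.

2.58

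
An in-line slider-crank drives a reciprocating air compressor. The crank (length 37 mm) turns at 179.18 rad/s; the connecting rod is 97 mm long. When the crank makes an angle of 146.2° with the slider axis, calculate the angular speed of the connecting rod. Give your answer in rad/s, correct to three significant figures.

58.1

ω = 179.2 rad/s
The rod makes angle φ with the slider axis where L sinφ = r sinθ; differentiating, L cosφ·φ̇ = r ω cosθ.
L cosφ = √(L² − r² sin²θ) = 0.094791 m.
|ω_rod| = r ω |cosθ| / √(L² − r² sin²θ) = 0.037·179.2·0.83098/0.094791 = 58.119 rad/s.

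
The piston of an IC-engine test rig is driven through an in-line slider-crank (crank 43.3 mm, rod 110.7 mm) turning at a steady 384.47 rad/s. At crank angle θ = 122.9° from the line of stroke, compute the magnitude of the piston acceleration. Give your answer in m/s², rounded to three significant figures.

4470

ω = 384.5 rad/s
x(θ) = r cosθ + √(L² − r² sin²θ); with ω constant, a = ω²·d²x/dθ².
d²x/dθ² = −r cosθ − r²(cos2θ)/√u − r⁴ sin²2θ/(4u^{3/2}),  u = L² − r² sin²θ = 0.0109328 m².
Substituting r = 0.0433 m, L = 0.1107 m, θ = 122.9°: d²x/dθ² = +0.03023 m.
a = ω²·d²x/dθ² = (384.5)²·(+0.03023) = +4468.6 m/s²;  |a| = 4468.6 m/s².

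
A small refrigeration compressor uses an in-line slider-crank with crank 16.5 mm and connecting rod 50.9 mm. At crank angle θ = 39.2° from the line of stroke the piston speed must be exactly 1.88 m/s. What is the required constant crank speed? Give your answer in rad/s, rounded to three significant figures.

For an in-line slider-crank, |v_piston| = rω|sinθ|·[1 + r cosθ/√(L² − r² sin²θ)].
With r = 0.0165 m, L = 0.0509 m, θ = 39.2°: the bracketed kinematic factor |dx/dθ| = 0.013105 m.
ω = v/|dx/dθ| = 1.88/0.013105 = 143.46 rad/s.

143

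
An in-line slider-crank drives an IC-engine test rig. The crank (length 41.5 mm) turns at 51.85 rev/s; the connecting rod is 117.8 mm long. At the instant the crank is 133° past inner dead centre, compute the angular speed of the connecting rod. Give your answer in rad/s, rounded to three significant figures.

ω = 325.8 rad/s (converted from 51.85 rev/s).
The rod makes angle φ with the slider axis where L sinφ = r sinθ; differentiating, L cosφ·φ̇ = r ω cosθ.
L cosφ = √(L² − r² sin²θ) = 0.11382 m.
|ω_rod| = r ω |cosθ| / √(L² − r² sin²θ) = 0.0415·325.8·0.68200/0.11382 = 81.008 rad/s.

81.0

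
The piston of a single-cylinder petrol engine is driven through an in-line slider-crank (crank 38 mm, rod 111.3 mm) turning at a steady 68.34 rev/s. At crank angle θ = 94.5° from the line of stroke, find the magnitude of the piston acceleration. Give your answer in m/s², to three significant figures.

ω = 2π·68.3 = 429.4 rad/s
x(θ) = r cosθ + √(L² − r² sin²θ); with ω constant, a = ω²·d²x/dθ².
d²x/dθ² = −r cosθ − r²(cos2θ)/√u − r⁴ sin²2θ/(4u^{3/2}),  u = L² − r² sin²θ = 0.0109526 m².
Substituting r = 0.038 m, L = 0.1113 m, θ = 94.5°: d²x/dθ² = +0.016598 m.
a = ω²·d²x/dθ² = (429.4)²·(+0.016598) = +3060.3 m/s²;  |a| = 3060.3 m/s².

3060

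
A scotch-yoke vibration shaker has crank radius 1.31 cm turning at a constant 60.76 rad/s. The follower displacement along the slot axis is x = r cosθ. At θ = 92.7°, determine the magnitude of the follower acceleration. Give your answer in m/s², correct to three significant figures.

2.28

ω = 60.76 rad/s
x = r cosθ ⇒ ẍ = −rω² cosθ (ω constant).
|a| = rω²|cosθ| = 0.0131·(60.76)²·|cos 92.7°| = 2.2782 m/s².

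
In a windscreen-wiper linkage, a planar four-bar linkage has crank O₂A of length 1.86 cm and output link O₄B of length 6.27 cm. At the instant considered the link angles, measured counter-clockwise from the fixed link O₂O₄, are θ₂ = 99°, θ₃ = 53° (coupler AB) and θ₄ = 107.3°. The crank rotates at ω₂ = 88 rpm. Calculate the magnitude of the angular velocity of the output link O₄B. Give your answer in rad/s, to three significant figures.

2.42

ω₂ = 9.215 rad/s (from 88 rpm).
Differentiating the loop-closure r₂e^{iθ₂}+r₃e^{iθ₃}=r₁+r₄e^{iθ₄} gives r₂ω₂e^{iθ₂}+r₃ω₃e^{iθ₃}=r₄ω₄e^{iθ₄}.
Eliminating the other unknown: ω₄ = r₂ω₂ sin(θ₂−θ₃) / [r₄ sin(θ₄−θ₃)].
Numerator sine = +0.71934; denominator sine = +0.81208.
Result = 0.0186·9.215·(+0.71934) / (0.0627·(+0.81208)) = +2.4215 rad/s; magnitude 2.4215 rad/s.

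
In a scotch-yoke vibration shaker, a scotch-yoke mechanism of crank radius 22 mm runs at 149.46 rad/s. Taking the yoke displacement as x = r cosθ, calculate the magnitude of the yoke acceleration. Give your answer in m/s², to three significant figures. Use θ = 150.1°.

426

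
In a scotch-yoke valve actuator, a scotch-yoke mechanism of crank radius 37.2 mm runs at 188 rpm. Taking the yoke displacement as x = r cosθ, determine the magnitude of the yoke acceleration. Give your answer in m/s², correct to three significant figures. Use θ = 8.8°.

14.2

ω = 19.69 rad/s (from 188 rpm).
x = r cosθ ⇒ ẍ = −rω² cosθ (ω constant).
|a| = rω²|cosθ| = 0.0372·(19.69)²·|cos 8.8°| = 14.249 m/s².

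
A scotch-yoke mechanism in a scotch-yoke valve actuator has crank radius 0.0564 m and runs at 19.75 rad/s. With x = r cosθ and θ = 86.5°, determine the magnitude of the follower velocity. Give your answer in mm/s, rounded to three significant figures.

1110

ω = 19.75 rad/s
x = r cosθ ⇒ ẋ = −rω sinθ.
|v| = rω|sinθ| = 0.0564·19.75·|sin 86.5°| = 1.1118 m/s = 1111.8 mm/s.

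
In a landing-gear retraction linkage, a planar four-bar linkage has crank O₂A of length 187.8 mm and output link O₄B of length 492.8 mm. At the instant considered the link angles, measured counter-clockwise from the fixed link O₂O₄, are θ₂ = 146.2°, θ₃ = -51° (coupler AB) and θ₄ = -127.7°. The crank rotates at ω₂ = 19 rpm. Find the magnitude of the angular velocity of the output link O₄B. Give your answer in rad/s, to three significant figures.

ω₂ = 1.99 rad/s (from 19 rpm).
Differentiating the loop-closure r₂e^{iθ₂}+r₃e^{iθ₃}=r₁+r₄e^{iθ₄} gives r₂ω₂e^{iθ₂}+r₃ω₃e^{iθ₃}=r₄ω₄e^{iθ₄}.
Eliminating the other unknown: ω₄ = r₂ω₂ sin(θ₂−θ₃) / [r₄ sin(θ₄−θ₃)].
Numerator sine = -0.29571; denominator sine = -0.97318.
Result = 0.1878·1.99·(-0.29571) / (0.4928·(-0.97318)) = +0.2304 rad/s; magnitude 0.2304 rad/s.

0.230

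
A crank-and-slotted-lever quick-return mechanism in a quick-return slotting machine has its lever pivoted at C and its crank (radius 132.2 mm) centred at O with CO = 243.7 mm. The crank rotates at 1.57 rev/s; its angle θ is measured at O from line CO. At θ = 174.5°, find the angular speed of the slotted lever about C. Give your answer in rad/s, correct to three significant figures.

11.3

ω = 9.865 rad/s (from 1.57 rev/s).
Crank pin A relative to C: A = (d + r cosθ, r sinθ); lever angle φ = atan2(r sinθ, d + r cosθ).
Differentiating tanφ: φ̇ = rω(d cosθ + r)/(d² + r² + 2dr cosθ).
d² + r² + 2dr cosθ = |CA|² = 0.0127289 m²;  d cosθ + r = -0.11038 m.
|ω_lever| = |0.1322·9.865·-0.11038| / 0.0127289 = 11.308 rad/s.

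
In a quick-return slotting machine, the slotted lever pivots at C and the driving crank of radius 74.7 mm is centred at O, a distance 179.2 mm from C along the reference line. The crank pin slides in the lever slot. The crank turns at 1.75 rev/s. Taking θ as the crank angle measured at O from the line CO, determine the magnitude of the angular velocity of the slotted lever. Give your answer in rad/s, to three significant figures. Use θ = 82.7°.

1.95

ω = 11 rad/s (from 1.75 rev/s).
Crank pin A relative to C: A = (d + r cosθ, r sinθ); lever angle φ = atan2(r sinθ, d + r cosθ).
Differentiating tanφ: φ̇ = rω(d cosθ + r)/(d² + r² + 2dr cosθ).
d² + r² + 2dr cosθ = |CA|² = 0.0410946 m²;  d cosθ + r = +0.09747 m.
|ω_lever| = |0.0747·11·+0.09747| / 0.0410946 = 1.9482 rad/s.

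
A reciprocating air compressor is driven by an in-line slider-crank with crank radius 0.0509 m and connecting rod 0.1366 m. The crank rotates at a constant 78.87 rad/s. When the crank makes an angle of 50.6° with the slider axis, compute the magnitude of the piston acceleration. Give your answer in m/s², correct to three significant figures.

ω = 78.87 rad/s
x(θ) = r cosθ + √(L² − r² sin²θ); with ω constant, a = ω²·d²x/dθ².
d²x/dθ² = −r cosθ − r²(cos2θ)/√u − r⁴ sin²2θ/(4u^{3/2}),  u = L² − r² sin²θ = 0.0171125 m².
Substituting r = 0.0509 m, L = 0.1366 m, θ = 50.6°: d²x/dθ² = -0.029182 m.
a = ω²·d²x/dθ² = (78.87)²·(-0.029182) = -181.53 m/s²;  |a| = 181.53 m/s².

182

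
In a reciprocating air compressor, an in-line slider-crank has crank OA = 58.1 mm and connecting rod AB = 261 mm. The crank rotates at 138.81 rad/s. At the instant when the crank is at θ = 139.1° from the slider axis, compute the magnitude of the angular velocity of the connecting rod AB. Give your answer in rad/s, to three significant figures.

ω = 138.8 rad/s
The rod makes angle φ with the slider axis where L sinφ = r sinθ; differentiating, L cosφ·φ̇ = r ω cosθ.
L cosφ = √(L² − r² sin²θ) = 0.25821 m.
|ω_rod| = r ω |cosθ| / √(L² − r² sin²θ) = 0.0581·138.8·0.75585/0.25821 = 23.608 rad/s.

23.6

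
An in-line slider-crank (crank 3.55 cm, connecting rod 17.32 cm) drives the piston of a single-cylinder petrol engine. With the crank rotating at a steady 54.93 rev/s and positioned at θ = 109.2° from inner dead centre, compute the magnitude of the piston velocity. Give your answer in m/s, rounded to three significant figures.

10.8

ω = 2π·54.9 = 345.1 rad/s
For an in-line slider-crank, x = r cosθ + √(L² − r² sin²θ), so v = −rω sinθ·[1 + r cosθ/√(L² − r² sin²θ)].
With r = 0.0355 m, L = 0.1732 m, θ = 109.2°: √(L² − r² sin²θ) = 0.16992 m.
v = −0.0355·345.1·0.94438·[1 + 0.0355·-0.32887/0.16992] = -10.776 m/s.
|v| = 10.776 m/s.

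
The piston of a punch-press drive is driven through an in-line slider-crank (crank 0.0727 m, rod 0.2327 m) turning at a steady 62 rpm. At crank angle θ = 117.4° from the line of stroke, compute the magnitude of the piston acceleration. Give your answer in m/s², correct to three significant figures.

ω = 2π·62/60 = 6.493 rad/s
x(θ) = r cosθ + √(L² − r² sin²θ); with ω constant, a = ω²·d²x/dθ².
d²x/dθ² = −r cosθ − r²(cos2θ)/√u − r⁴ sin²2θ/(4u^{3/2}),  u = L² − r² sin²θ = 0.0499833 m².
Substituting r = 0.0727 m, L = 0.2327 m, θ = 117.4°: d²x/dθ² = +0.046666 m.
a = ω²·d²x/dθ² = (6.493)²·(+0.046666) = +1.9672 m/s²;  |a| = 1.9672 m/s².

1.97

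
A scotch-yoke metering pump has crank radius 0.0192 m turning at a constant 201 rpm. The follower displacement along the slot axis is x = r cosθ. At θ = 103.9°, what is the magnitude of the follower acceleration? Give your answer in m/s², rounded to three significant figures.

ω = 21.05 rad/s (from 201 rpm).
x = r cosθ ⇒ ẍ = −rω² cosθ (ω constant).
|a| = rω²|cosθ| = 0.0192·(21.05)²·|cos 103.9°| = 2.0435 m/s².

2.04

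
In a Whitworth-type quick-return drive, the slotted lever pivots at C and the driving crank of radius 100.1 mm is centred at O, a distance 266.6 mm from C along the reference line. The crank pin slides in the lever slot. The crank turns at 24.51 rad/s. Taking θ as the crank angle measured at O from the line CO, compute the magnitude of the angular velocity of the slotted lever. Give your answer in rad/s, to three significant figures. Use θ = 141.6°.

6.80

ω = 24.51 rad/s
Crank pin A relative to C: A = (d + r cosθ, r sinθ); lever angle φ = atan2(r sinθ, d + r cosθ).
Differentiating tanφ: φ̇ = rω(d cosθ + r)/(d² + r² + 2dr cosθ).
d² + r² + 2dr cosθ = |CA|² = 0.0392672 m²;  d cosθ + r = -0.10883 m.
|ω_lever| = |0.1001·24.51·-0.10883| / 0.0392672 = 6.8 rad/s.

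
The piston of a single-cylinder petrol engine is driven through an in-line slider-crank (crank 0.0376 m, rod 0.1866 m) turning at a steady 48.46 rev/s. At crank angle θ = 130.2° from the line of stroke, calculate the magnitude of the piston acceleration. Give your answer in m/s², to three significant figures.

ω = 2π·48.5 = 304.5 rad/s
x(θ) = r cosθ + √(L² − r² sin²θ); with ω constant, a = ω²·d²x/dθ².
d²x/dθ² = −r cosθ − r²(cos2θ)/√u − r⁴ sin²2θ/(4u^{3/2}),  u = L² − r² sin²θ = 0.0339948 m².
Substituting r = 0.0376 m, L = 0.1866 m, θ = 130.2°: d²x/dθ² = +0.02547 m.
a = ω²·d²x/dθ² = (304.5)²·(+0.02547) = +2361.4 m/s²;  |a| = 2361.4 m/s².

2360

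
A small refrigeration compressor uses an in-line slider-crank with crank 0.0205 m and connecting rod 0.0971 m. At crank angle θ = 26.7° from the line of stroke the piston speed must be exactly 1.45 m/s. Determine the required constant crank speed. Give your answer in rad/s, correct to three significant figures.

132

For an in-line slider-crank, |v_piston| = rω|sinθ|·[1 + r cosθ/√(L² − r² sin²θ)].
With r = 0.0205 m, L = 0.0971 m, θ = 26.7°: the bracketed kinematic factor |dx/dθ| = 0.010956 m.
ω = v/|dx/dθ| = 1.45/0.010956 = 132.35 rad/s.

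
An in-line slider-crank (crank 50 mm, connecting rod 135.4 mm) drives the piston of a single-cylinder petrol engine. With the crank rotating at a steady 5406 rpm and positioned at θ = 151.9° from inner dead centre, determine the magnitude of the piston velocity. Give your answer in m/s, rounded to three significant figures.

8.92

ω = 2π·5406/60 = 566.1 rad/s
For an in-line slider-crank, x = r cosθ + √(L² − r² sin²θ), so v = −rω sinθ·[1 + r cosθ/√(L² − r² sin²θ)].
With r = 0.05 m, L = 0.1354 m, θ = 151.9°: √(L² − r² sin²θ) = 0.13334 m.
v = −0.05·566.1·0.47101·[1 + 0.05·-0.88213/0.13334] = -8.9221 m/s.
|v| = 8.9221 m/s.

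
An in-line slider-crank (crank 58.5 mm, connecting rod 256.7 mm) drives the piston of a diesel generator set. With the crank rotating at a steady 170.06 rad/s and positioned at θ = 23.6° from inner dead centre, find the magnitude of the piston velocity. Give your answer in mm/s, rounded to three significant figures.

4820

ω = 170.1 rad/s
For an in-line slider-crank, x = r cosθ + √(L² − r² sin²θ), so v = −rω sinθ·[1 + r cosθ/√(L² − r² sin²θ)].
With r = 0.0585 m, L = 0.2567 m, θ = 23.6°: √(L² − r² sin²θ) = 0.25563 m.
v = −0.0585·170.1·0.40035·[1 + 0.0585·0.91636/0.25563] = -4.8181 m/s.
|v| = 4.8181 m/s = 4818.1 mm/s.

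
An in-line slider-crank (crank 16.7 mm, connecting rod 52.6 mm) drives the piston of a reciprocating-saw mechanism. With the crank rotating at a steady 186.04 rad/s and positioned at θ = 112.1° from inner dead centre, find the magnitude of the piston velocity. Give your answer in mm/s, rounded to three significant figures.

ω = 186 rad/s
For an in-line slider-crank, x = r cosθ + √(L² − r² sin²θ), so v = −rω sinθ·[1 + r cosθ/√(L² − r² sin²θ)].
With r = 0.0167 m, L = 0.0526 m, θ = 112.1°: √(L² − r² sin²θ) = 0.050273 m.
v = −0.0167·186·0.92653·[1 + 0.0167·-0.37622/0.050273] = -2.5188 m/s.
|v| = 2.5188 m/s = 2518.8 mm/s.

2520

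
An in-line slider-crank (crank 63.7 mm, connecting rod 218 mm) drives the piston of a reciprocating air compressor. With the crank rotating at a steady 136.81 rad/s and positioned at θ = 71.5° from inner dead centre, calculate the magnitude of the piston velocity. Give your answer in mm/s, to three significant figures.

ω = 136.8 rad/s
For an in-line slider-crank, x = r cosθ + √(L² − r² sin²θ), so v = −rω sinθ·[1 + r cosθ/√(L² − r² sin²θ)].
With r = 0.0637 m, L = 0.218 m, θ = 71.5°: √(L² − r² sin²θ) = 0.20946 m.
v = −0.0637·136.8·0.94832·[1 + 0.0637·0.31730/0.20946] = -9.0619 m/s.
|v| = 9.0619 m/s = 9061.9 mm/s.

9060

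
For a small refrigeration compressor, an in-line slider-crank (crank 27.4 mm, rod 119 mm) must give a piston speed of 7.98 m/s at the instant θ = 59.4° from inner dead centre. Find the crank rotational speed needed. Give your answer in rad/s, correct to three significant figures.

302

For an in-line slider-crank, |v_piston| = rω|sinθ|·[1 + r cosθ/√(L² − r² sin²θ)].
With r = 0.0274 m, L = 0.119 m, θ = 59.4°: the bracketed kinematic factor |dx/dθ| = 0.026405 m.
ω = v/|dx/dθ| = 7.98/0.026405 = 302.22 rad/s.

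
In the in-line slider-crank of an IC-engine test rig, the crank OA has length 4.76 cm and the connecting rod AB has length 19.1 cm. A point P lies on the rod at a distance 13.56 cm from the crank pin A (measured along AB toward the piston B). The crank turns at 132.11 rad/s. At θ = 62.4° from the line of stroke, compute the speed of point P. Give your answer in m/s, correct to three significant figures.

6.10

ω = 132.1 rad/s.  Crank-pin speed |V_A| = rω = 6.2884 m/s, perpendicular to OA.
Rod angle: sinφ = −(r/L) sinθ ⇒ φ = -12.759°; ω_rod = −rω cosθ/√(L²−r²sin²θ) = -15.64 rad/s.
V_P = V_A + ω_rod × AP, with AP = 0.1356 m along the rod.
Components: V_Px = −rω sinθ − a·ω_rod·sinφ = -6.0412 m/s;  V_Py = rω cosθ + a·ω_rod·cosφ = +0.84504 m/s.
|V_P| = √(V_Px² + V_Py²) = 6.1 m/s.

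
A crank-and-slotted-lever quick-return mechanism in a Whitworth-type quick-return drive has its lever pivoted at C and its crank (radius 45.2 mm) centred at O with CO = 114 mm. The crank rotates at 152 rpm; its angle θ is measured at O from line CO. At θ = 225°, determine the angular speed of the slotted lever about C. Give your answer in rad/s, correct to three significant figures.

ω = 15.92 rad/s (from 152 rpm).
Crank pin A relative to C: A = (d + r cosθ, r sinθ); lever angle φ = atan2(r sinθ, d + r cosθ).
Differentiating tanφ: φ̇ = rω(d cosθ + r)/(d² + r² + 2dr cosθ).
d² + r² + 2dr cosθ = |CA|² = 0.00775188 m²;  d cosθ + r = -0.03541 m.
|ω_lever| = |0.0452·15.92·-0.03541| / 0.00775188 = 3.2865 rad/s.

3.29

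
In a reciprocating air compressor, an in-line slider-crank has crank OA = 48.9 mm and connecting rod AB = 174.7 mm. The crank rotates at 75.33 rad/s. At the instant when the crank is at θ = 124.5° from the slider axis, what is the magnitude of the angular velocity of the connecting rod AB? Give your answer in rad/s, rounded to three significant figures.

ω = 75.33 rad/s
The rod makes angle φ with the slider axis where L sinφ = r sinθ; differentiating, L cosφ·φ̇ = r ω cosθ.
L cosφ = √(L² − r² sin²θ) = 0.16999 m.
|ω_rod| = r ω |cosθ| / √(L² − r² sin²θ) = 0.0489·75.33·0.56641/0.16999 = 12.274 rad/s.

12.3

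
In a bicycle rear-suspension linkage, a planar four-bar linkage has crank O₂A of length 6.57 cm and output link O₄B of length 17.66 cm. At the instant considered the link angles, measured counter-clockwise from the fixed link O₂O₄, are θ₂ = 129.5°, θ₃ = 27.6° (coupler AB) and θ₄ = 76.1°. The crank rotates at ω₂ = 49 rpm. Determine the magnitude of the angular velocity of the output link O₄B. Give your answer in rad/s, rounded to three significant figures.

2.49

ω₂ = 5.131 rad/s (from 49 rpm).
Differentiating the loop-closure r₂e^{iθ₂}+r₃e^{iθ₃}=r₁+r₄e^{iθ₄} gives r₂ω₂e^{iθ₂}+r₃ω₃e^{iθ₃}=r₄ω₄e^{iθ₄}.
Eliminating the other unknown: ω₄ = r₂ω₂ sin(θ₂−θ₃) / [r₄ sin(θ₄−θ₃)].
Numerator sine = +0.97851; denominator sine = +0.74896.
Result = 0.0657·5.131·(+0.97851) / (0.1766·(+0.74896)) = +2.4941 rad/s; magnitude 2.4941 rad/s.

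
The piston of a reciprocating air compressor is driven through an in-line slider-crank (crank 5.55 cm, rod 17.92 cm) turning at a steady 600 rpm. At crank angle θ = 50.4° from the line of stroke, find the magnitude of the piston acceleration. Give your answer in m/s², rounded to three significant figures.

ω = 2π·600/60 = 62.83 rad/s
x(θ) = r cosθ + √(L² − r² sin²θ); with ω constant, a = ω²·d²x/dθ².
d²x/dθ² = −r cosθ − r²(cos2θ)/√u − r⁴ sin²2θ/(4u^{3/2}),  u = L² − r² sin²θ = 0.0302839 m².
Substituting r = 0.0555 m, L = 0.1792 m, θ = 50.4°: d²x/dθ² = -0.032495 m.
a = ω²·d²x/dθ² = (62.83)²·(-0.032495) = -128.28 m/s²;  |a| = 128.28 m/s².

128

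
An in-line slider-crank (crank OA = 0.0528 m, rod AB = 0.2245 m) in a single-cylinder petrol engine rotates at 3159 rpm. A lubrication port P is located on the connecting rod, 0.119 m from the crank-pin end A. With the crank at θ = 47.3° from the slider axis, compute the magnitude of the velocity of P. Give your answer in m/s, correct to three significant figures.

ω = 330.8 rad/s.  Crank-pin speed |V_A| = rω = 17.467 m/s, perpendicular to OA.
Rod angle: sinφ = −(r/L) sinθ ⇒ φ = -9.953°; ω_rod = −rω cosθ/√(L²−r²sin²θ) = -53.569 rad/s.
V_P = V_A + ω_rod × AP, with AP = 0.119 m along the rod.
Components: V_Px = −rω sinθ − a·ω_rod·sinφ = -13.938 m/s;  V_Py = rω cosθ + a·ω_rod·cosφ = +5.5665 m/s.
|V_P| = √(V_Px² + V_Py²) = 15.009 m/s.

15.0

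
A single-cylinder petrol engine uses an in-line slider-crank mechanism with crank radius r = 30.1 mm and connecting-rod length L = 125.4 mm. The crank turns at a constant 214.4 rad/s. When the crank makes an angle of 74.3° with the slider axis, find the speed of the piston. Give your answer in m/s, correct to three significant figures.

6.63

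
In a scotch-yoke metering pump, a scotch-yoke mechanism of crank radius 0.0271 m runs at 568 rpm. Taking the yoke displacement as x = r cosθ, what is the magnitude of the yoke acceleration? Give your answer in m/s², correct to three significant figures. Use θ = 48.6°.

63.4

ω = 59.48 rad/s (from 568 rpm).
x = r cosθ ⇒ ẍ = −rω² cosθ (ω constant).
|a| = rω²|cosθ| = 0.0271·(59.48)²·|cos 48.6°| = 63.406 m/s².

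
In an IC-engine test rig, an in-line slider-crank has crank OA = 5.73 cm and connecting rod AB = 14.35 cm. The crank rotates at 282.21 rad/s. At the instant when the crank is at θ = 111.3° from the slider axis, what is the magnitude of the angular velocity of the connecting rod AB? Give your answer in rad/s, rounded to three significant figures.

ω = 282.2 rad/s
The rod makes angle φ with the slider axis where L sinφ = r sinθ; differentiating, L cosφ·φ̇ = r ω cosθ.
L cosφ = √(L² − r² sin²θ) = 0.1332 m.
|ω_rod| = r ω |cosθ| / √(L² − r² sin²θ) = 0.0573·282.2·0.36325/0.1332 = 44.099 rad/s.

44.1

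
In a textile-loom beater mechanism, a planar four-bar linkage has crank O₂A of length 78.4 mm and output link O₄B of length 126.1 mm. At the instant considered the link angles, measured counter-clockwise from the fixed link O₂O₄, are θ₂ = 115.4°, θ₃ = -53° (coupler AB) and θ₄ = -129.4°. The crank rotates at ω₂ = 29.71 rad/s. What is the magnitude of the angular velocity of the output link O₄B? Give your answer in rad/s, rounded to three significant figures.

ω₂ = 29.71 rad/s
Differentiating the loop-closure r₂e^{iθ₂}+r₃e^{iθ₃}=r₁+r₄e^{iθ₄} gives r₂ω₂e^{iθ₂}+r₃ω₃e^{iθ₃}=r₄ω₄e^{iθ₄}.
Eliminating the other unknown: ω₄ = r₂ω₂ sin(θ₂−θ₃) / [r₄ sin(θ₄−θ₃)].
Numerator sine = +0.20108; denominator sine = -0.97196.
Result = 0.0784·29.71·(+0.20108) / (0.1261·(-0.97196)) = -3.8214 rad/s; magnitude 3.8214 rad/s.

3.82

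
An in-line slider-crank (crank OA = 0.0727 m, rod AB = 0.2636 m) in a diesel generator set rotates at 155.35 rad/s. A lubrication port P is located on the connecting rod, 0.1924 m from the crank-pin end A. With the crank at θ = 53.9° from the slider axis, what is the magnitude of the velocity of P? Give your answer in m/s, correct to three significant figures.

ω = 155.3 rad/s.  Crank-pin speed |V_A| = rω = 11.294 m/s, perpendicular to OA.
Rod angle: sinφ = −(r/L) sinθ ⇒ φ = -12.876°; ω_rod = −rω cosθ/√(L²−r²sin²θ) = -25.895 rad/s.
V_P = V_A + ω_rod × AP, with AP = 0.1924 m along the rod.
Components: V_Px = −rω sinθ − a·ω_rod·sinφ = -10.236 m/s;  V_Py = rω cosθ + a·ω_rod·cosφ = +1.7974 m/s.
|V_P| = √(V_Px² + V_Py²) = 10.392 m/s.

10.4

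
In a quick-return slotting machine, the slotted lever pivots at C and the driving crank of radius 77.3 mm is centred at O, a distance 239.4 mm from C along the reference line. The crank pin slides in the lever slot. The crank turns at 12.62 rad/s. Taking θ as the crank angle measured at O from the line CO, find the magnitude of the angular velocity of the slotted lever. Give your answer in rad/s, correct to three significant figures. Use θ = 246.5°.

ω = 12.62 rad/s
Crank pin A relative to C: A = (d + r cosθ, r sinθ); lever angle φ = atan2(r sinθ, d + r cosθ).
Differentiating tanφ: φ̇ = rω(d cosθ + r)/(d² + r² + 2dr cosθ).
d² + r² + 2dr cosθ = |CA|² = 0.0485295 m²;  d cosθ + r = -0.018161 m.
|ω_lever| = |0.0773·12.62·-0.018161| / 0.0485295 = 0.36506 rad/s.

0.365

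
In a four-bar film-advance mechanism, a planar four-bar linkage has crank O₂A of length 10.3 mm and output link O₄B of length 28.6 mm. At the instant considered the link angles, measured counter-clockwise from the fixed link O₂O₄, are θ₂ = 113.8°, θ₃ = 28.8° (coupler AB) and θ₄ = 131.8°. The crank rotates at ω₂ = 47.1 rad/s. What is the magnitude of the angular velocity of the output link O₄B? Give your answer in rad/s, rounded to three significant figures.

17.3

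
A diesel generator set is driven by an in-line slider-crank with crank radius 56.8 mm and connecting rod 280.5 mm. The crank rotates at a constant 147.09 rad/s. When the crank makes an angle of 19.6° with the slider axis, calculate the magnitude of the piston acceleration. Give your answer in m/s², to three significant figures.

1350

ω = 147.1 rad/s
x(θ) = r cosθ + √(L² − r² sin²θ); with ω constant, a = ω²·d²x/dθ².
d²x/dθ² = −r cosθ − r²(cos2θ)/√u − r⁴ sin²2θ/(4u^{3/2}),  u = L² − r² sin²θ = 0.0783172 m².
Substituting r = 0.0568 m, L = 0.2805 m, θ = 19.6°: d²x/dθ² = -0.06249 m.
a = ω²·d²x/dθ² = (147.1)²·(-0.06249) = -1352 m/s²;  |a| = 1352 m/s².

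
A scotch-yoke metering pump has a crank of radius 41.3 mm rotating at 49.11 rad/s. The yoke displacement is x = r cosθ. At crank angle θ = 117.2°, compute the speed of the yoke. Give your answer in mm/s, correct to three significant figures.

1800

ω = 49.11 rad/s
x = r cosθ ⇒ ẋ = −rω sinθ.
|v| = rω|sinθ| = 0.0413·49.11·|sin 117.2°| = 1.804 m/s = 1804 mm/s.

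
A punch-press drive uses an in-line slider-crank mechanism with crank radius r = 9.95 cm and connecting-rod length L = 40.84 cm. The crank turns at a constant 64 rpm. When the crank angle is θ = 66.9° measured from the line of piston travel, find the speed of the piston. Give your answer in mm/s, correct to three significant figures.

674

ω = 2π·64/60 = 6.702 rad/s
For an in-line slider-crank, x = r cosθ + √(L² − r² sin²θ), so v = −rω sinθ·[1 + r cosθ/√(L² − r² sin²θ)].
With r = 0.0995 m, L = 0.4084 m, θ = 66.9°: √(L² − r² sin²θ) = 0.39801 m.
v = −0.0995·6.702·0.91982·[1 + 0.0995·0.39234/0.39801] = -0.67355 m/s.
|v| = 0.67355 m/s = 673.55 mm/s.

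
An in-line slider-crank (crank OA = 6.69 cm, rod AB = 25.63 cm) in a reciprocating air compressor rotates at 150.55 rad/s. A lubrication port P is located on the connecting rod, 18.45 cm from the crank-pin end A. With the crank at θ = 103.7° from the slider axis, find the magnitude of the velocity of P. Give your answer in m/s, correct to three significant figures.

ω = 150.6 rad/s.  Crank-pin speed |V_A| = rω = 10.072 m/s, perpendicular to OA.
Rod angle: sinφ = −(r/L) sinθ ⇒ φ = -14.690°; ω_rod = −rω cosθ/√(L²−r²sin²θ) = +9.6215 rad/s.
V_P = V_A + ω_rod × AP, with AP = 0.1845 m along the rod.
Components: V_Px = −rω sinθ − a·ω_rod·sinφ = -9.3351 m/s;  V_Py = rω cosθ + a·ω_rod·cosφ = -0.66824 m/s.
|V_P| = √(V_Px² + V_Py²) = 9.359 m/s.

9.36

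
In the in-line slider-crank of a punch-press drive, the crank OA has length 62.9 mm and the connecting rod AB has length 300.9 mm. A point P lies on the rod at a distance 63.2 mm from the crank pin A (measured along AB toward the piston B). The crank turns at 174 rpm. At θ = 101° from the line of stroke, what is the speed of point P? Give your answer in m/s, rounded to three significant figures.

ω = 18.22 rad/s.  Crank-pin speed |V_A| = rω = 1.1461 m/s, perpendicular to OA.
Rod angle: sinφ = −(r/L) sinθ ⇒ φ = -11.841°; ω_rod = −rω cosθ/√(L²−r²sin²θ) = +0.74259 rad/s.
V_P = V_A + ω_rod × AP, with AP = 0.0632 m along the rod.
Components: V_Px = −rω sinθ − a·ω_rod·sinφ = -1.1154 m/s;  V_Py = rω cosθ + a·ω_rod·cosφ = -0.17276 m/s.
|V_P| = √(V_Px² + V_Py²) = 1.1287 m/s.

1.13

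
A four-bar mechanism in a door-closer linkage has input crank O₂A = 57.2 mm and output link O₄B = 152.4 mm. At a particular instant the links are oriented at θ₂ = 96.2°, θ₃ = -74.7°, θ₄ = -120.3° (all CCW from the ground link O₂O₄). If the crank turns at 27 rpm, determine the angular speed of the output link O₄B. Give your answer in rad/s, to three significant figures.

ω₂ = 2.827 rad/s (from 27 rpm).
Differentiating the loop-closure r₂e^{iθ₂}+r₃e^{iθ₃}=r₁+r₄e^{iθ₄} gives r₂ω₂e^{iθ₂}+r₃ω₃e^{iθ₃}=r₄ω₄e^{iθ₄}.
Eliminating the other unknown: ω₄ = r₂ω₂ sin(θ₂−θ₃) / [r₄ sin(θ₄−θ₃)].
Numerator sine = +0.15816; denominator sine = -0.71447.
Result = 0.0572·2.827·(+0.15816) / (0.1524·(-0.71447)) = -0.23491 rad/s; magnitude 0.23491 rad/s.

0.235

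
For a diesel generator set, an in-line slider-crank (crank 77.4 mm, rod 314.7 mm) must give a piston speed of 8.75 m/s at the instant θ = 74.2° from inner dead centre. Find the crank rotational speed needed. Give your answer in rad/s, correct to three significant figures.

For an in-line slider-crank, |v_piston| = rω|sinθ|·[1 + r cosθ/√(L² − r² sin²θ)].
With r = 0.0774 m, L = 0.3147 m, θ = 74.2°: the bracketed kinematic factor |dx/dθ| = 0.079609 m.
ω = v/|dx/dθ| = 8.75/0.079609 = 109.91 rad/s.

110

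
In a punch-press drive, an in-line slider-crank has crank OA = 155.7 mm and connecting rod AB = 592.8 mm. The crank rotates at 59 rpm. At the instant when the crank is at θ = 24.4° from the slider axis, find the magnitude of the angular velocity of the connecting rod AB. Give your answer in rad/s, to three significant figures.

1.49

ω = 6.178 rad/s (converted from 59 rpm).
The rod makes angle φ with the slider axis where L sinφ = r sinθ; differentiating, L cosφ·φ̇ = r ω cosθ.
L cosφ = √(L² − r² sin²θ) = 0.5893 m.
|ω_rod| = r ω |cosθ| / √(L² − r² sin²θ) = 0.1557·6.178·0.91068/0.5893 = 1.4866 rad/s.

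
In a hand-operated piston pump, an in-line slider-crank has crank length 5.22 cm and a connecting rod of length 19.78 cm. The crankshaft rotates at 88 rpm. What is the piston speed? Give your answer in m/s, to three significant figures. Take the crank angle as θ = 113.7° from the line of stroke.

ω = 2π·88/60 = 9.215 rad/s
For an in-line slider-crank, x = r cosθ + √(L² − r² sin²θ), so v = −rω sinθ·[1 + r cosθ/√(L² − r² sin²θ)].
With r = 0.0522 m, L = 0.1978 m, θ = 113.7°: √(L² − r² sin²θ) = 0.19194 m.
v = −0.0522·9.215·0.91566·[1 + 0.0522·-0.40195/0.19194] = -0.39232 m/s.
|v| = 0.39232 m/s.

0.392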